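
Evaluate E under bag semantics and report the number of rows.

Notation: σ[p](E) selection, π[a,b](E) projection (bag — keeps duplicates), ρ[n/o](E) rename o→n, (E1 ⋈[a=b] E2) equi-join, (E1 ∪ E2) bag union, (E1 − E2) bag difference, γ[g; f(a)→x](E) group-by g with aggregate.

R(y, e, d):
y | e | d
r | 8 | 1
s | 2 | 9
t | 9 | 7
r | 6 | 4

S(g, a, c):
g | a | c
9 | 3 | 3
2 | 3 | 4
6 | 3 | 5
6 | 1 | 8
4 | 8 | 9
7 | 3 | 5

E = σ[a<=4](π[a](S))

Row counts bottom-up:
  S → 6
  π[a](S) → 6
  σ[a<=4](π[a](S)) → 5

|E| = 5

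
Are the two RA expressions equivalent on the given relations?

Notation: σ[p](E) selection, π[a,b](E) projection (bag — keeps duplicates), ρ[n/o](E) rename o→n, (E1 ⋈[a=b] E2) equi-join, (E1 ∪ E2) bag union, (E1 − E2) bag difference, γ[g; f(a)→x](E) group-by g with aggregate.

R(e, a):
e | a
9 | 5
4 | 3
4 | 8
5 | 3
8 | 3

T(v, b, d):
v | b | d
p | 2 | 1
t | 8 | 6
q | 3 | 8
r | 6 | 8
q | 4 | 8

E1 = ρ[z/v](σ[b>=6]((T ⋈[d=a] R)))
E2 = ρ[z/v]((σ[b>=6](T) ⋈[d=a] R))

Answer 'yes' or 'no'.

E1 row counts bottom-up:
  T → 5
  R → 5
  (T ⋈[d=a] R) → 3
  σ[b>=6]((T ⋈[d=a] R)) → 1
  ρ[z/v](σ[b>=6]((T ⋈[d=a] R))) → 1
E2 row counts bottom-up:
  T → 5
  σ[b>=6](T) → 2
  R → 5
  (σ[b>=6](T) ⋈[d=a] R) → 1
  ρ[z/v]((σ[b>=6](T) ⋈[d=a] R)) → 1

E1 and E2 produce the same multiset:
z | b | d | e | a
r | 6 | 8 | 4 | 8

yes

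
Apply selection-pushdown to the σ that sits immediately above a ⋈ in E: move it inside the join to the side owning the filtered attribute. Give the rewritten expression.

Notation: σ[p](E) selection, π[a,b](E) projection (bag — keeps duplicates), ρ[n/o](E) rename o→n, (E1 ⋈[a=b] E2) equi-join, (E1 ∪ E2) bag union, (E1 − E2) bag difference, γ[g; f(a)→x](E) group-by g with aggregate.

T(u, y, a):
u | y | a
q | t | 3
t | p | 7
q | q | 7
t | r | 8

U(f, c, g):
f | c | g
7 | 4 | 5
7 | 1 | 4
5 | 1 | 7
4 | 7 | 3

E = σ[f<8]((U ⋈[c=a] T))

σ filters on f, owned by the left side.
E' = (σ[f<8](U) ⋈[c=a] T)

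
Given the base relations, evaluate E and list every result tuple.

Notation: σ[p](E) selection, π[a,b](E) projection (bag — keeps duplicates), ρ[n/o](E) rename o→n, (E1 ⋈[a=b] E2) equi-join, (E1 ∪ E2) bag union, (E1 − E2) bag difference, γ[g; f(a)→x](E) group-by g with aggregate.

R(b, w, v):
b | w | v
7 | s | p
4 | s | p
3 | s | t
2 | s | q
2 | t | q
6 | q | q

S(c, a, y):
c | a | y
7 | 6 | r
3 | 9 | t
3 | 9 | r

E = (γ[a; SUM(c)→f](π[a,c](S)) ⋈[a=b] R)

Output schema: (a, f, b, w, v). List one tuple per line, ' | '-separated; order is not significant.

Subexpression sizes:
  S → 3
  π[a,c](S) → 3
  γ[a; SUM(c)→f](π[a,c](S)) → 2
  R → 6
  (γ[a; SUM(c)→f](π[a,c](S)) ⋈[a=b] R) → 1

== RESULT ==
a | f | b | w | v
6 | 7 | 6 | q | q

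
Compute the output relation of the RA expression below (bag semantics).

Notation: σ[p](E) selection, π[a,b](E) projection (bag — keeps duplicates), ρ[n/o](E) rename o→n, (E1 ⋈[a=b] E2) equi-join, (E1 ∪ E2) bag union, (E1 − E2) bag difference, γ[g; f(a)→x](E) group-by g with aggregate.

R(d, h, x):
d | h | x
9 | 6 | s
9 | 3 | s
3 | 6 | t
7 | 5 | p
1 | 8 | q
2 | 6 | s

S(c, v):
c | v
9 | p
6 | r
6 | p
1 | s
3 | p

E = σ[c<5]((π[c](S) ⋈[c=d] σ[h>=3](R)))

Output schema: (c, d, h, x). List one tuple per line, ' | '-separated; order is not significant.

Per-node cardinality:
  S → 5
  π[c](S) → 5
  R → 6
  σ[h>=3](R) → 6
  (π[c](S) ⋈[c=d] σ[h>=3](R)) → 4
  σ[c<5]((π[c](S) ⋈[c=d] σ[h>=3](R))) → 2

== RESULT ==
c | d | h | x
1 | 1 | 8 | q
3 | 3 | 6 | t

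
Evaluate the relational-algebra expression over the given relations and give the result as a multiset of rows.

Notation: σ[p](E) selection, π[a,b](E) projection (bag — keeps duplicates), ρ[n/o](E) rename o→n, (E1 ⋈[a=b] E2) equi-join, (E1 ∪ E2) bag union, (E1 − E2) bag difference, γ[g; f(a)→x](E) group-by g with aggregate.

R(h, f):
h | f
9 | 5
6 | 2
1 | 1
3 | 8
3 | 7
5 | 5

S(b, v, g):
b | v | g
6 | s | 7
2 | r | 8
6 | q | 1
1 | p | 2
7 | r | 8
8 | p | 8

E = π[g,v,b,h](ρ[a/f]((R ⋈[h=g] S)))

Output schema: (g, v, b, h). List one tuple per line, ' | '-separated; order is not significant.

Per-node cardinality:
  R → 6
  S → 6
  (R ⋈[h=g] S) → 1
  ρ[a/f]((R ⋈[h=g] S)) → 1
  π[g,v,b,h](ρ[a/f]((R ⋈[h=g] S))) → 1

== RESULT ==
g | v | b | h
1 | q | 6 | 1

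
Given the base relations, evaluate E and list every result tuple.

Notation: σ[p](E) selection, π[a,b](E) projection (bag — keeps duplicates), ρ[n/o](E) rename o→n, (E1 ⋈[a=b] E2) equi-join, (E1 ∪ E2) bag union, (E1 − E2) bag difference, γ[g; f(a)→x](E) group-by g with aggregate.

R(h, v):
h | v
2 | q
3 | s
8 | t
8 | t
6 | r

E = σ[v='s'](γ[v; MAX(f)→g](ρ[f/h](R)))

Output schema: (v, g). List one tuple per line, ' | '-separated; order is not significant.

Row counts bottom-up:
  R → 5
  ρ[f/h](R) → 5
  γ[v; MAX(f)→g](ρ[f/h](R)) → 4
  σ[v='s'](γ[v; MAX(f)→g](ρ[f/h](R))) → 1

== RESULT ==
v | g
s | 3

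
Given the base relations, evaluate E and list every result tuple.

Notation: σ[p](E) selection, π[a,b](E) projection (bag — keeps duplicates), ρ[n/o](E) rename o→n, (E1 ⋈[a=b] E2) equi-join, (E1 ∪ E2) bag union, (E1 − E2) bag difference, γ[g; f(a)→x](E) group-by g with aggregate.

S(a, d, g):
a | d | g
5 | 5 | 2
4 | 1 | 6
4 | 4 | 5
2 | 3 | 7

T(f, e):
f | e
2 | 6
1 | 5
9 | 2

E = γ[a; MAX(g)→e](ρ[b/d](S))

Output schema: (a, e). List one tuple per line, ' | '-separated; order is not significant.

Subexpression sizes:
  S → 4
  ρ[b/d](S) → 4
  γ[a; MAX(g)→e](ρ[b/d](S)) → 3

== RESULT ==
a | e
2 | 7
4 | 6
5 | 2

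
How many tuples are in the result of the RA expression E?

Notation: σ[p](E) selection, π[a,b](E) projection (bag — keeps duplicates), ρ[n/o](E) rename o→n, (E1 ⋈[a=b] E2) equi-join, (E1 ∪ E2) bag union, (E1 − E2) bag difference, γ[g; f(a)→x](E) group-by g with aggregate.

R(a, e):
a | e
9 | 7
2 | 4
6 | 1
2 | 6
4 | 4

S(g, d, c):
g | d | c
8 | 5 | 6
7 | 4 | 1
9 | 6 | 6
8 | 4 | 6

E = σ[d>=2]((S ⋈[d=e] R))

Per-node cardinality:
  S → 4
  R → 5
  (S ⋈[d=e] R) → 5
  σ[d>=2]((S ⋈[d=e] R)) → 5

|E| = 5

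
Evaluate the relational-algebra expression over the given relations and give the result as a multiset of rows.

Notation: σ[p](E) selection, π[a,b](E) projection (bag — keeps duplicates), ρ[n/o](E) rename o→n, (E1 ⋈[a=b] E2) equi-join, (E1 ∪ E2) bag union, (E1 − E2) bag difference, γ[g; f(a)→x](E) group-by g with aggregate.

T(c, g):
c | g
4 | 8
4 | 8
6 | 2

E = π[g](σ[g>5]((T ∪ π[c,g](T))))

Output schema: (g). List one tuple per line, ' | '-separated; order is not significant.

Subexpression sizes:
  T → 3
  T → 3
  π[c,g](T) → 3
  (T ∪ π[c,g](T)) → 6
  σ[g>5]((T ∪ π[c,g](T))) → 4
  π[g](σ[g>5]((T ∪ π[c,g](T)))) → 4

== RESULT ==
g
8
8
8
8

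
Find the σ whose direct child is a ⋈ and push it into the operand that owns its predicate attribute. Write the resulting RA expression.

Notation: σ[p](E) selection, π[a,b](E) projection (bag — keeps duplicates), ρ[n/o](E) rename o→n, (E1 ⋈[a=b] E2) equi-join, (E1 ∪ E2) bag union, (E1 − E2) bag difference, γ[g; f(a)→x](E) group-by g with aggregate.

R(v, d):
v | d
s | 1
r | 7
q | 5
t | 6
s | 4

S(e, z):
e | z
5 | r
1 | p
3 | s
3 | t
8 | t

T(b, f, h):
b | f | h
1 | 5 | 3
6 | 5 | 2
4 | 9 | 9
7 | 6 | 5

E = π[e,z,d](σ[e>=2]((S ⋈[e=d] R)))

σ filters on e, owned by the left side.
E' = π[e,z,d]((σ[e>=2](S) ⋈[e=d] R))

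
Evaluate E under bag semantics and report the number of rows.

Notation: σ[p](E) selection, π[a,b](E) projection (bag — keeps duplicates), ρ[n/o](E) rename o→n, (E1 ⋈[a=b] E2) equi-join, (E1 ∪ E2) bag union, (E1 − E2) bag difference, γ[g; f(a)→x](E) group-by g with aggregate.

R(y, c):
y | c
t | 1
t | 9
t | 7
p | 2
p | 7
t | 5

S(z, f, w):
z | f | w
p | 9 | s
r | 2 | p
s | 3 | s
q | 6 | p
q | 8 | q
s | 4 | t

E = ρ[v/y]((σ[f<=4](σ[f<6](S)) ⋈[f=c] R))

Row counts bottom-up:
  S → 6
  σ[f<6](S) → 3
  σ[f<=4](σ[f<6](S)) → 3
  R → 6
  (σ[f<=4](σ[f<6](S)) ⋈[f=c] R) → 1
  ρ[v/y]((σ[f<=4](σ[f<6](S)) ⋈[f=c] R)) → 1

|E| = 1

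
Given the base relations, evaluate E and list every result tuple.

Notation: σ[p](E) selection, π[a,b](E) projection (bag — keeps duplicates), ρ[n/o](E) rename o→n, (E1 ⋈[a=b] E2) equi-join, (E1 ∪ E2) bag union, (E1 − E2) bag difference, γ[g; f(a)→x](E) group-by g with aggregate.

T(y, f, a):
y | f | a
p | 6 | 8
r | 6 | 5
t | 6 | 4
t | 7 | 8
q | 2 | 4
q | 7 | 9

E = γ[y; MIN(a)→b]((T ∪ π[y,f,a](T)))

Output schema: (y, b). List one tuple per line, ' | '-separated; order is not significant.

Subexpression sizes:
  T → 6
  T → 6
  π[y,f,a](T) → 6
  (T ∪ π[y,f,a](T)) → 12
  γ[y; MIN(a)→b]((T ∪ π[y,f,a](T))) → 4

== RESULT ==
y | b
p | 8
q | 4
r | 5
t | 4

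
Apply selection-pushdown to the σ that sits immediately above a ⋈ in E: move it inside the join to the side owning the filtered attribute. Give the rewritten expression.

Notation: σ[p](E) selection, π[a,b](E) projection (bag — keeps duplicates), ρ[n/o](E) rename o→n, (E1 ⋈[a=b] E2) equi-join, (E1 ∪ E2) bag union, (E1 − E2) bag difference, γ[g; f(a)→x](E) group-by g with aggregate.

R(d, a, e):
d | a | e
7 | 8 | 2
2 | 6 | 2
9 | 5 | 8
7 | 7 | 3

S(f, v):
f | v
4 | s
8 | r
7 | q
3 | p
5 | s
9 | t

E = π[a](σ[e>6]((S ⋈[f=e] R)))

σ filters on e, owned by the right side.
E' = π[a]((S ⋈[f=e] σ[e>6](R)))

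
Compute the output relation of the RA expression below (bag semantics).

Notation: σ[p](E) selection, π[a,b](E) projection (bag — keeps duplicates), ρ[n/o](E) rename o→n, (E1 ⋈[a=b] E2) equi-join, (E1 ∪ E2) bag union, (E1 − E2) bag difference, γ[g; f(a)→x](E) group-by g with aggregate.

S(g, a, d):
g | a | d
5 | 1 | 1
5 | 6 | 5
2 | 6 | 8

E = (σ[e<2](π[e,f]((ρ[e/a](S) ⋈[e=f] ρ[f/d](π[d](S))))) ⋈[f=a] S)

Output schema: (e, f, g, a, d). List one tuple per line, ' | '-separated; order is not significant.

Per-node cardinality:
  S → 3
  ρ[e/a](S) → 3
  S → 3
  π[d](S) → 3
  ρ[f/d](π[d](S)) → 3
  (ρ[e/a](S) ⋈[e=f] ρ[f/d](π[d](S))) → 1
  π[e,f]((ρ[e/a](S) ⋈[e=f] ρ[f/d](π[d](S)))) → 1
  σ[e<2](π[e,f]((ρ[e/a](S) ⋈[e=f] ρ[f/d](π[d](S))))) → 1
  S → 3
  (σ[e<2](π[e,f]((ρ[e/a](S) ⋈[e=f] ρ[f/d](π[d](S))))) ⋈[f=a] S) → 1

== RESULT ==
e | f | g | a | d
1 | 1 | 5 | 1 | 1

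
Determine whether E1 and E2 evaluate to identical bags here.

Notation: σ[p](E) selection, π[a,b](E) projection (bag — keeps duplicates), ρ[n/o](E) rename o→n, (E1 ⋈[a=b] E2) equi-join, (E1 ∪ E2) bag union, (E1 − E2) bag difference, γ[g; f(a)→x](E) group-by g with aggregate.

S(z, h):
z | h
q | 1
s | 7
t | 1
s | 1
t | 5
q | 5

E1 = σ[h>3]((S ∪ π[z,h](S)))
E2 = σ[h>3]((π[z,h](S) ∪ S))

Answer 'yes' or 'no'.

E1 per-node cardinality:
  S → 6
  S → 6
  π[z,h](S) → 6
  (S ∪ π[z,h](S)) → 12
  σ[h>3]((S ∪ π[z,h](S))) → 6
E2 per-node cardinality:
  S → 6
  π[z,h](S) → 6
  S → 6
  (π[z,h](S) ∪ S) → 12
  σ[h>3]((π[z,h](S) ∪ S)) → 6

E1 and E2 produce the same multiset:
z | h
q | 5
q | 5
s | 7
s | 7
t | 5
t | 5

yes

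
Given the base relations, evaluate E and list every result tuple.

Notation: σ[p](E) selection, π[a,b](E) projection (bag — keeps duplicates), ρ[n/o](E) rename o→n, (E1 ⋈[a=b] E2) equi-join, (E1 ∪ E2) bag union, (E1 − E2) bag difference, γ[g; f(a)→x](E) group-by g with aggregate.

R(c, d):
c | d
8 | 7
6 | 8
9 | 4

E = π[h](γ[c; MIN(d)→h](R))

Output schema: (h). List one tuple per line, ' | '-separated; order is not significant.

Stepwise |·|:
  R → 3
  γ[c; MIN(d)→h](R) → 3
  π[h](γ[c; MIN(d)→h](R)) → 3

== RESULT ==
h
4
7
8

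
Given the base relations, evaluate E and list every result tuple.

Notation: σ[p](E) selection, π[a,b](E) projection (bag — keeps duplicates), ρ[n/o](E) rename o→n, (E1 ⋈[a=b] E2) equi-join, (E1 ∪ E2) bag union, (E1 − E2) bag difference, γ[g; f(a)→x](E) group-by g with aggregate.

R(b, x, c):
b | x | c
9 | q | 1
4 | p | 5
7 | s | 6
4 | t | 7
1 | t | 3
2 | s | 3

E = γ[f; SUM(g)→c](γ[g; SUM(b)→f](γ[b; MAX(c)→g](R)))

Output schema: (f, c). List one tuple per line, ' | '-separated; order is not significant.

Row counts bottom-up:
  R → 6
  γ[b; MAX(c)→g](R) → 5
  γ[g; SUM(b)→f](γ[b; MAX(c)→g](R)) → 4
  γ[f; SUM(g)→c](γ[g; SUM(b)→f](γ[b; MAX(c)→g](R))) → 4

== RESULT ==
f | c
3 | 3
4 | 7
7 | 6
9 | 1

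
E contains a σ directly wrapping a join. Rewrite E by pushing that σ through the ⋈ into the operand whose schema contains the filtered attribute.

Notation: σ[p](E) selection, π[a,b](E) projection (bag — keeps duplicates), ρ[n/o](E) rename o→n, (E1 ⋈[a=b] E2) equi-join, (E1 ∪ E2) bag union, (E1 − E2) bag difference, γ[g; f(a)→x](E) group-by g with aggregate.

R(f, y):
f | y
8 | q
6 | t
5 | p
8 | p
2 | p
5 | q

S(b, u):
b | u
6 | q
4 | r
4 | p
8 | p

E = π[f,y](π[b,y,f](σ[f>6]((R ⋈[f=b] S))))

σ filters on f, owned by the left side.
E' = π[f,y](π[b,y,f]((σ[f>6](R) ⋈[f=b] S)))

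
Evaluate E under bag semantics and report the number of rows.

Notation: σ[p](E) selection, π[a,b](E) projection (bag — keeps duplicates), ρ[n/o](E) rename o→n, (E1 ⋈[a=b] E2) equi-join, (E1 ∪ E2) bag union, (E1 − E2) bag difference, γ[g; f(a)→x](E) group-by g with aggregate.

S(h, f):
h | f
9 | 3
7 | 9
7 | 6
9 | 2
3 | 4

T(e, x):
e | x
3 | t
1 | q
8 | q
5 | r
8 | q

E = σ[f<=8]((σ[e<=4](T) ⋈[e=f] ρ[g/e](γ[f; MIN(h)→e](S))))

Stepwise |·|:
  T → 5
  σ[e<=4](T) → 2
  S → 5
  γ[f; MIN(h)→e](S) → 5
  ρ[g/e](γ[f; MIN(h)→e](S)) → 5
  (σ[e<=4](T) ⋈[e=f] ρ[g/e](γ[f; MIN(h)→e](S))) → 1
  σ[f<=8]((σ[e<=4](T) ⋈[e=f] ρ[g/e](γ[f; MIN(h)→e](S)))) → 1

|E| = 1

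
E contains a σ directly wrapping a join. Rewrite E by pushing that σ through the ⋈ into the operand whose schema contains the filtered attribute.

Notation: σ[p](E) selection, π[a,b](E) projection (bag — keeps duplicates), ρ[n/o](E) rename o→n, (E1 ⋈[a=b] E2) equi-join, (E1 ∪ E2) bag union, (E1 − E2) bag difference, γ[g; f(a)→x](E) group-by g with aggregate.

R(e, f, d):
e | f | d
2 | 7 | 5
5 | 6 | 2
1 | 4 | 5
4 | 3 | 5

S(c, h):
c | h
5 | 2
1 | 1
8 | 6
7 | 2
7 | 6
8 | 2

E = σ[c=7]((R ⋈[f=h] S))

σ filters on c, owned by the right side.
E' = (R ⋈[f=h] σ[c=7](S))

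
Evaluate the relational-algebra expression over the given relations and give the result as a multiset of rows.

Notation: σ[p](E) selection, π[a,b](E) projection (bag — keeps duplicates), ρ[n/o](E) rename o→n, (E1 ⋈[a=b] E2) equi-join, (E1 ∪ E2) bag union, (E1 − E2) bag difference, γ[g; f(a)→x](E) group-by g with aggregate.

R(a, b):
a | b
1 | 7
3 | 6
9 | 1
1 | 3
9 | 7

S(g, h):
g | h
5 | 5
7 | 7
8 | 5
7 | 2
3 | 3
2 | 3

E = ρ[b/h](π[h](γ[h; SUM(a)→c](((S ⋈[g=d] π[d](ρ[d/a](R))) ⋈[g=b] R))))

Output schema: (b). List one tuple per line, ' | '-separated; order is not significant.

Stepwise |·|:
  S → 6
  R → 5
  ρ[d/a](R) → 5
  π[d](ρ[d/a](R)) → 5
  (S ⋈[g=d] π[d](ρ[d/a](R))) → 1
  R → 5
  ((S ⋈[g=d] π[d](ρ[d/a](R))) ⋈[g=b] R) → 1
  γ[h; SUM(a)→c](((S ⋈[g=d] π[d](ρ[d/a](R))) ⋈[g=b] R)) → 1
  π[h](γ[h; SUM(a)→c](((S ⋈[g=d] π[d](ρ[d/a](R))) ⋈[g=b] R))) → 1
  ρ[b/h](π[h](γ[h; SUM(a)→c](((S ⋈[g=d] π[d](ρ[d/a](R))) ⋈[g=b] R)))) → 1

== RESULT ==
b
3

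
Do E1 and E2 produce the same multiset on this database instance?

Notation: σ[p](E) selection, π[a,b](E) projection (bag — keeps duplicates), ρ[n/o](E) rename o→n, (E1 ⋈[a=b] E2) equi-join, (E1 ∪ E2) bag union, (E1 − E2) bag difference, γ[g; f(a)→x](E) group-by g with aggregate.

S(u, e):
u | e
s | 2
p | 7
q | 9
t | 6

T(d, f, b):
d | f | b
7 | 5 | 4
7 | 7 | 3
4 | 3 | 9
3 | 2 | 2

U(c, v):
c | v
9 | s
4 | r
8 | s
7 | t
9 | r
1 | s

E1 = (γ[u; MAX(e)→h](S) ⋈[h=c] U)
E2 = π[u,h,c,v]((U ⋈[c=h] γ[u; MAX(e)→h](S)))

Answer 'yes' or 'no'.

E1 stepwise |·|:
  S → 4
  γ[u; MAX(e)→h](S) → 4
  U → 6
  (γ[u; MAX(e)→h](S) ⋈[h=c] U) → 3
E2 stepwise |·|:
  U → 6
  S → 4
  γ[u; MAX(e)→h](S) → 4
  (U ⋈[c=h] γ[u; MAX(e)→h](S)) → 3
  π[u,h,c,v]((U ⋈[c=h] γ[u; MAX(e)→h](S))) → 3

E1 and E2 produce the same multiset:
u | h | c | v
p | 7 | 7 | t
q | 9 | 9 | r
q | 9 | 9 | s

yes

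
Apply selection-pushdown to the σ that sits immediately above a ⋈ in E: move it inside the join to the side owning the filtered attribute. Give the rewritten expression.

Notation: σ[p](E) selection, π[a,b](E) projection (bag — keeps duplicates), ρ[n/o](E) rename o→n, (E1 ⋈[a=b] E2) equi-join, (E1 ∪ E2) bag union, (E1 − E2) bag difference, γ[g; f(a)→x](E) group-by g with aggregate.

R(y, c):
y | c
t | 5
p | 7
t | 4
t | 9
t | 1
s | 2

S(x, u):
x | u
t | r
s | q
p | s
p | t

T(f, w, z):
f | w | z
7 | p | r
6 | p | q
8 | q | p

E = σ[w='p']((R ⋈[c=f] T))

σ filters on w, owned by the right side.
E' = (R ⋈[c=f] σ[w='p'](T))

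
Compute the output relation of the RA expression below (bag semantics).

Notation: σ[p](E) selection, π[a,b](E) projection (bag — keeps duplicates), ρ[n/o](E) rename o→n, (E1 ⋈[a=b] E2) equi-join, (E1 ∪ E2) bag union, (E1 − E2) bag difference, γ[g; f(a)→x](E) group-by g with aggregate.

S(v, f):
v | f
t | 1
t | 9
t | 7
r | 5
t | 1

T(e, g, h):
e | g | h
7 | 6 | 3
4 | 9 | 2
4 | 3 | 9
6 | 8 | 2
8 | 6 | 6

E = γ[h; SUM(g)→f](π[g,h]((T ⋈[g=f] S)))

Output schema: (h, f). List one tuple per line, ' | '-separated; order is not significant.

Stepwise |·|:
  T → 5
  S → 5
  (T ⋈[g=f] S) → 1
  π[g,h]((T ⋈[g=f] S)) → 1
  γ[h; SUM(g)→f](π[g,h]((T ⋈[g=f] S))) → 1

== RESULT ==
h | f
2 | 9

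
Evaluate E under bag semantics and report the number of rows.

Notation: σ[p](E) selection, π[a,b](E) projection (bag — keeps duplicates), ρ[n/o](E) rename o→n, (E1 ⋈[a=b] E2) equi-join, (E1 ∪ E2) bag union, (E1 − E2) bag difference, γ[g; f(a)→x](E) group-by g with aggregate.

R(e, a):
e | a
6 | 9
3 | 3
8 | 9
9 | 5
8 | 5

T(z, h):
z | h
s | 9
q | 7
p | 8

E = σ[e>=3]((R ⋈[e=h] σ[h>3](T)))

Subexpression sizes:
  R → 5
  T → 3
  σ[h>3](T) → 3
  (R ⋈[e=h] σ[h>3](T)) → 3
  σ[e>=3]((R ⋈[e=h] σ[h>3](T))) → 3

|E| = 3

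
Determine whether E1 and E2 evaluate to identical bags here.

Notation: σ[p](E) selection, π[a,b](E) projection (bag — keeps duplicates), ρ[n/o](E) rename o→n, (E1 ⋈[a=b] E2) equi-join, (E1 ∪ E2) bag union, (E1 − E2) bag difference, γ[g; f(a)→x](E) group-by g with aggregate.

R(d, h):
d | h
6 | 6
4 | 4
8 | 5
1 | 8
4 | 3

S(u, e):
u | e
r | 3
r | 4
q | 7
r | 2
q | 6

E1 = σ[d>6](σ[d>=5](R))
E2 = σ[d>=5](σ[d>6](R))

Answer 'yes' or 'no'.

E1 stepwise |·|:
  R → 5
  σ[d>=5](R) → 2
  σ[d>6](σ[d>=5](R)) → 1
E2 stepwise |·|:
  R → 5
  σ[d>6](R) → 1
  σ[d>=5](σ[d>6](R)) → 1

E1 and E2 produce the same multiset:
d | h
8 | 5

yes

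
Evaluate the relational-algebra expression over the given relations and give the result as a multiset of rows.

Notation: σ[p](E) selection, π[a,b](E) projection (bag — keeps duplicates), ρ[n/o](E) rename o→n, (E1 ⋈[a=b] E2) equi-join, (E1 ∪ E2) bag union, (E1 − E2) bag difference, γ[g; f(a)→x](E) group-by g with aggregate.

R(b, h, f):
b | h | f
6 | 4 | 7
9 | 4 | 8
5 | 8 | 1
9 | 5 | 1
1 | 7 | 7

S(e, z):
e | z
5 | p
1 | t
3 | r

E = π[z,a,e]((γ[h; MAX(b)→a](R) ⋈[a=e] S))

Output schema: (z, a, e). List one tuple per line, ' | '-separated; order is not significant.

Subexpression sizes:
  R → 5
  γ[h; MAX(b)→a](R) → 4
  S → 3
  (γ[h; MAX(b)→a](R) ⋈[a=e] S) → 2
  π[z,a,e]((γ[h; MAX(b)→a](R) ⋈[a=e] S)) → 2

== RESULT ==
z | a | e
p | 5 | 5
t | 1 | 1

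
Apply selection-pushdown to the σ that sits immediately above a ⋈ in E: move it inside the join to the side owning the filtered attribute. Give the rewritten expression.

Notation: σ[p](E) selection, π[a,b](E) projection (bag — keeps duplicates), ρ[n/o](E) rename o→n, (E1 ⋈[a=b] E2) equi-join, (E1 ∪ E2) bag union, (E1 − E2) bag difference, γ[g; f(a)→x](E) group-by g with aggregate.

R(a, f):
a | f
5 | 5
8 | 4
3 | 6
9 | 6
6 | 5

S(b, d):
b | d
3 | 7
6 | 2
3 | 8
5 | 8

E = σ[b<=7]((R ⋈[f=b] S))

σ filters on b, owned by the right side.
E' = (R ⋈[f=b] σ[b<=7](S))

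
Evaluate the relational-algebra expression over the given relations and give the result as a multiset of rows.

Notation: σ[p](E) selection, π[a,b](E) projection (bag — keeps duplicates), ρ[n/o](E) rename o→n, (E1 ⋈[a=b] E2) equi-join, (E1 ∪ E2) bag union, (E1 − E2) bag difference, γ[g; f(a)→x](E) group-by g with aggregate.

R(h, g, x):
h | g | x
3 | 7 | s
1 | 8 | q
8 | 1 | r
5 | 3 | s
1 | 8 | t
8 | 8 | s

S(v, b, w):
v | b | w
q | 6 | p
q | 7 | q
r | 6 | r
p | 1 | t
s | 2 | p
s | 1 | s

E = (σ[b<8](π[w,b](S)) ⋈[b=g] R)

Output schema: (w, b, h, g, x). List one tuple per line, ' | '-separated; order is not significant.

Stepwise |·|:
  S → 6
  π[w,b](S) → 6
  σ[b<8](π[w,b](S)) → 6
  R → 6
  (σ[b<8](π[w,b](S)) ⋈[b=g] R) → 3

== RESULT ==
w | b | h | g | x
q | 7 | 3 | 7 | s
s | 1 | 8 | 1 | r
t | 1 | 8 | 1 | r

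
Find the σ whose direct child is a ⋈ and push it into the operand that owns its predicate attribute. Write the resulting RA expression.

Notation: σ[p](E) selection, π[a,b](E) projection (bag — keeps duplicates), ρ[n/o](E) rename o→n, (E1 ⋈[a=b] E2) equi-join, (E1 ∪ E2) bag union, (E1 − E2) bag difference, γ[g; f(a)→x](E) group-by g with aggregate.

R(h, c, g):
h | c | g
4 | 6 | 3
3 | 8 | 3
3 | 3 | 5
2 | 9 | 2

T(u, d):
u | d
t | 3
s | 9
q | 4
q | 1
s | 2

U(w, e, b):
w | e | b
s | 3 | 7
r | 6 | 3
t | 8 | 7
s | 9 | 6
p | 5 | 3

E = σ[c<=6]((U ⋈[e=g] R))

σ filters on c, owned by the right side.
E' = (U ⋈[e=g] σ[c<=6](R))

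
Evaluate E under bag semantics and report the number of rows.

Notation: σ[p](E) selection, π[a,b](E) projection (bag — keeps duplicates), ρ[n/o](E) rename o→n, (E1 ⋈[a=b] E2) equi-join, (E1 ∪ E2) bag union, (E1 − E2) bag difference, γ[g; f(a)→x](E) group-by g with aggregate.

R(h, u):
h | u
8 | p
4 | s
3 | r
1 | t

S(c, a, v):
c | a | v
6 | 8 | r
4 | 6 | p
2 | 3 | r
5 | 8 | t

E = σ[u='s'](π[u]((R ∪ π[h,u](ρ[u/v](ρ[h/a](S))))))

Stepwise |·|:
  R → 4
  S → 4
  ρ[h/a](S) → 4
  ρ[u/v](ρ[h/a](S)) → 4
  π[h,u](ρ[u/v](ρ[h/a](S))) → 4
  (R ∪ π[h,u](ρ[u/v](ρ[h/a](S)))) → 8
  π[u]((R ∪ π[h,u](ρ[u/v](ρ[h/a](S))))) → 8
  σ[u='s'](π[u]((R ∪ π[h,u](ρ[u/v](ρ[h/a](S)))))) → 1

|E| = 1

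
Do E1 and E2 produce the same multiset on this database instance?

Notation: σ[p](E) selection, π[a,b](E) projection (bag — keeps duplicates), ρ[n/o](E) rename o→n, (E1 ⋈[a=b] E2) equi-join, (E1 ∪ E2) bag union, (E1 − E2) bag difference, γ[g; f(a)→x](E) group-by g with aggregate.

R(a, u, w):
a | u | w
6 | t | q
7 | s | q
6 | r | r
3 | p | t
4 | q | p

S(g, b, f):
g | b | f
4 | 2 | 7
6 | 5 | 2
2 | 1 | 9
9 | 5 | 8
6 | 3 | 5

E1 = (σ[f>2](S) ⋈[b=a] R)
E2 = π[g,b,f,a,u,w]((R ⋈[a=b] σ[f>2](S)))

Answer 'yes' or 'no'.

E1 row counts bottom-up:
  S → 5
  σ[f>2](S) → 4
  R → 5
  (σ[f>2](S) ⋈[b=a] R) → 1
E2 row counts bottom-up:
  R → 5
  S → 5
  σ[f>2](S) → 4
  (R ⋈[a=b] σ[f>2](S)) → 1
  π[g,b,f,a,u,w]((R ⋈[a=b] σ[f>2](S))) → 1

E1 and E2 produce the same multiset:
g | b | f | a | u | w
6 | 3 | 5 | 3 | p | t

yes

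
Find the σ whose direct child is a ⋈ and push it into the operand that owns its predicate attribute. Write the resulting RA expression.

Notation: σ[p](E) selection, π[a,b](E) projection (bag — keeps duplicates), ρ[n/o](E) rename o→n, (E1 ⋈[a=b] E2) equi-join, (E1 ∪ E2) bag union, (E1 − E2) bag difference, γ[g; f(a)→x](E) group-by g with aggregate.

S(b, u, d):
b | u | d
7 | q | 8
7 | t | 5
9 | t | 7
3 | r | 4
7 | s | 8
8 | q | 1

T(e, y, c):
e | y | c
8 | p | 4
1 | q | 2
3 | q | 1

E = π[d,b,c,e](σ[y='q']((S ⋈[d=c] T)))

σ filters on y, owned by the right side.
E' = π[d,b,c,e]((S ⋈[d=c] σ[y='q'](T)))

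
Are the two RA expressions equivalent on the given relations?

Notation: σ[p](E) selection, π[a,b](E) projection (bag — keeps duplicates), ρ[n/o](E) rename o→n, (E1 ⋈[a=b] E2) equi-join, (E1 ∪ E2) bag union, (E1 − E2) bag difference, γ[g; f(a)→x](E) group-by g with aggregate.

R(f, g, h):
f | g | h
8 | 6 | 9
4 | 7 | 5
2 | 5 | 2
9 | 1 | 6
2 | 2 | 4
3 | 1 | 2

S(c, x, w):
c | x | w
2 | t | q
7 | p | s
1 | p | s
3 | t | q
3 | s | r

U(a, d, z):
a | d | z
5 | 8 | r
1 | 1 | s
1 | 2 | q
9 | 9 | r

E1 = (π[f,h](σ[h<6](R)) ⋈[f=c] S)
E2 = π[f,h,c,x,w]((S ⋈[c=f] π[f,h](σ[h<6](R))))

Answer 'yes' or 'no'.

E1 stepwise |·|:
  R → 6
  σ[h<6](R) → 4
  π[f,h](σ[h<6](R)) → 4
  S → 5
  (π[f,h](σ[h<6](R)) ⋈[f=c] S) → 4
E2 stepwise |·|:
  S → 5
  R → 6
  σ[h<6](R) → 4
  π[f,h](σ[h<6](R)) → 4
  (S ⋈[c=f] π[f,h](σ[h<6](R))) → 4
  π[f,h,c,x,w]((S ⋈[c=f] π[f,h](σ[h<6](R)))) → 4

E1 and E2 produce the same multiset:
f | h | c | x | w
2 | 2 | 2 | t | q
2 | 4 | 2 | t | q
3 | 2 | 3 | s | r
3 | 2 | 3 | t | q

yes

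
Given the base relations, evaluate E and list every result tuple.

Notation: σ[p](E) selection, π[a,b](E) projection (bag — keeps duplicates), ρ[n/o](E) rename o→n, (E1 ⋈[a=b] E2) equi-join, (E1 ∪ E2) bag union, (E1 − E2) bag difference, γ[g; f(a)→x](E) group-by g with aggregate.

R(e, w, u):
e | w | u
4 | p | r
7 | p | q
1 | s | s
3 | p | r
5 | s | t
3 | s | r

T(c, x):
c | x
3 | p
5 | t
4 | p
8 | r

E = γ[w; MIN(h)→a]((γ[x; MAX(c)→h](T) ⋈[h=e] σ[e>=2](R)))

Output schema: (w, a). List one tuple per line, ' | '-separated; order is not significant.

Row counts bottom-up:
  T → 4
  γ[x; MAX(c)→h](T) → 3
  R → 6
  σ[e>=2](R) → 5
  (γ[x; MAX(c)→h](T) ⋈[h=e] σ[e>=2](R)) → 2
  γ[w; MIN(h)→a]((γ[x; MAX(c)→h](T) ⋈[h=e] σ[e>=2](R))) → 2

== RESULT ==
w | a
p | 4
s | 5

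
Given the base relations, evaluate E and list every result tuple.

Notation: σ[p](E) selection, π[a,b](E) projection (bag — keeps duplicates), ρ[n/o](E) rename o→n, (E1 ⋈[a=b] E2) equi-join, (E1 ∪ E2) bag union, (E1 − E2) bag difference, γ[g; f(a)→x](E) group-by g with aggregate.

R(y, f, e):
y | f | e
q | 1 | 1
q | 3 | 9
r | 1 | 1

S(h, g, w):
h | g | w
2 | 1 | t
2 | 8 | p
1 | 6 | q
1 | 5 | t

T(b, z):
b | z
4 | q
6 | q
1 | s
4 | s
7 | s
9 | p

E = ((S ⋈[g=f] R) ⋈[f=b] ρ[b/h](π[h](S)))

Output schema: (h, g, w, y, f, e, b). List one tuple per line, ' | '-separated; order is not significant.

Subexpression sizes:
  S → 4
  R → 3
  (S ⋈[g=f] R) → 2
  S → 4
  π[h](S) → 4
  ρ[b/h](π[h](S)) → 4
  ((S ⋈[g=f] R) ⋈[f=b] ρ[b/h](π[h](S))) → 4

== RESULT ==
h | g | w | y | f | e | b
2 | 1 | t | q | 1 | 1 | 1
2 | 1 | t | q | 1 | 1 | 1
2 | 1 | t | r | 1 | 1 | 1
2 | 1 | t | r | 1 | 1 | 1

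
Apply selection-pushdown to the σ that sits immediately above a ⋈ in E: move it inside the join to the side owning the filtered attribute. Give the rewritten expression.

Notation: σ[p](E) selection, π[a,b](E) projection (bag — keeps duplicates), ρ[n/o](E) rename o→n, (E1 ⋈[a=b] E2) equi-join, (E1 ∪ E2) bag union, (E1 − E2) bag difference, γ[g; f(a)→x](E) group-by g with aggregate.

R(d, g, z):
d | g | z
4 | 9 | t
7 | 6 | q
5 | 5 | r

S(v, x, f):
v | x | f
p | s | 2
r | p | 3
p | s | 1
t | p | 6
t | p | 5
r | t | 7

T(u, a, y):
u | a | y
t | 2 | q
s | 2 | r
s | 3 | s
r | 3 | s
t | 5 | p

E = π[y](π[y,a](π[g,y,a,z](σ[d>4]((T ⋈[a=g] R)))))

σ filters on d, owned by the right side.
E' = π[y](π[y,a](π[g,y,a,z]((T ⋈[a=g] σ[d>4](R)))))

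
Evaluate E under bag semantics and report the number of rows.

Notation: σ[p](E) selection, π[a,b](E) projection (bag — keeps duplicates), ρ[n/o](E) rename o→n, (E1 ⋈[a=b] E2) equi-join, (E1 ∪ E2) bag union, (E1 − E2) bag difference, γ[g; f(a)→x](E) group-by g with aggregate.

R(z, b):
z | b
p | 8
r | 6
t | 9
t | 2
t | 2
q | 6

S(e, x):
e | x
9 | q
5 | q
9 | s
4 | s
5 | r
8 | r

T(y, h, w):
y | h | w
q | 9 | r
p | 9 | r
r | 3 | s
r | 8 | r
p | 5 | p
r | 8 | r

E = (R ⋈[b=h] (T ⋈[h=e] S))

Row counts bottom-up:
  R → 6
  T → 6
  S → 6
  (T ⋈[h=e] S) → 8
  (R ⋈[b=h] (T ⋈[h=e] S)) → 6

|E| = 6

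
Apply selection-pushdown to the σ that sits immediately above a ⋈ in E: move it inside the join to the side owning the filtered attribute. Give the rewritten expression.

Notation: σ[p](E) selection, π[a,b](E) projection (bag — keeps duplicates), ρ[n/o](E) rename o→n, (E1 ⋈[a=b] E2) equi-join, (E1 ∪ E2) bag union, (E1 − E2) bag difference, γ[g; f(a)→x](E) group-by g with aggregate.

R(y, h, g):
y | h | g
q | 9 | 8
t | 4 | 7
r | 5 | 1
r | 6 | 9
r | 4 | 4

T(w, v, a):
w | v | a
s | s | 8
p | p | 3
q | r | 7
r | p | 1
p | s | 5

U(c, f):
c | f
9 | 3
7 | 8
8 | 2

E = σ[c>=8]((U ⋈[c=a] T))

σ filters on c, owned by the left side.
E' = (σ[c>=8](U) ⋈[c=a] T)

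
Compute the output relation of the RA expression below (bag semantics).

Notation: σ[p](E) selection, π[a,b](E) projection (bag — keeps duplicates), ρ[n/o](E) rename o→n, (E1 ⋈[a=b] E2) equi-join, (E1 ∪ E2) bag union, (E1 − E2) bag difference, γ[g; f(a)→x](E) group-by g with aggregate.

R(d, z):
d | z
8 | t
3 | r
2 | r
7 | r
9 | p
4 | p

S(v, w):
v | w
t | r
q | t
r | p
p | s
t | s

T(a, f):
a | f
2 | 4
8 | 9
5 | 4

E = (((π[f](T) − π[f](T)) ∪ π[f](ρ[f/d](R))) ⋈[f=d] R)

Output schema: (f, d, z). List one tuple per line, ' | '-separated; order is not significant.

Per-node cardinality:
  T → 3
  π[f](T) → 3
  T → 3
  π[f](T) → 3
  (π[f](T) − π[f](T)) → 0
  R → 6
  ρ[f/d](R) → 6
  π[f](ρ[f/d](R)) → 6
  ((π[f](T) − π[f](T)) ∪ π[f](ρ[f/d](R))) → 6
  R → 6
  (((π[f](T) − π[f](T)) ∪ π[f](ρ[f/d](R))) ⋈[f=d] R) → 6

== RESULT ==
f | d | z
2 | 2 | r
3 | 3 | r
4 | 4 | p
7 | 7 | r
8 | 8 | t
9 | 9 | p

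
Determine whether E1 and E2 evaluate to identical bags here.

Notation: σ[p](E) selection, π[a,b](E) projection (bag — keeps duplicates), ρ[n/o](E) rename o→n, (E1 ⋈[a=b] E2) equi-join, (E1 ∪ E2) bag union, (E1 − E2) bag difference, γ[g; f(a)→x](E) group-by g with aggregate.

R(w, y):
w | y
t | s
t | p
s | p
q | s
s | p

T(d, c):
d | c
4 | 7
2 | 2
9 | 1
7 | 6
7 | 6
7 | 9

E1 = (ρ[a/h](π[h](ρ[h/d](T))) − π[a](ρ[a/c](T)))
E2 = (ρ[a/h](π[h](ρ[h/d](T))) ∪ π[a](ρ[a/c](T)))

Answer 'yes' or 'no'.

E1 per-node cardinality:
  T → 6
  ρ[h/d](T) → 6
  π[h](ρ[h/d](T)) → 6
  ρ[a/h](π[h](ρ[h/d](T))) → 6
  T → 6
  ρ[a/c](T) → 6
  π[a](ρ[a/c](T)) → 6
  (ρ[a/h](π[h](ρ[h/d](T))) − π[a](ρ[a/c](T))) → 3
E2 per-node cardinality:
  T → 6
  ρ[h/d](T) → 6
  π[h](ρ[h/d](T)) → 6
  ρ[a/h](π[h](ρ[h/d](T))) → 6
  T → 6
  ρ[a/c](T) → 6
  π[a](ρ[a/c](T)) → 6
  (ρ[a/h](π[h](ρ[h/d](T))) ∪ π[a](ρ[a/c](T))) → 12

E1 result:
a
4
7
7
E2 result:
a
1
2
2
4
6
6
7
7
7
7
9
9
Witness: (6,) appears 0× in E1 but 2× in E2.

no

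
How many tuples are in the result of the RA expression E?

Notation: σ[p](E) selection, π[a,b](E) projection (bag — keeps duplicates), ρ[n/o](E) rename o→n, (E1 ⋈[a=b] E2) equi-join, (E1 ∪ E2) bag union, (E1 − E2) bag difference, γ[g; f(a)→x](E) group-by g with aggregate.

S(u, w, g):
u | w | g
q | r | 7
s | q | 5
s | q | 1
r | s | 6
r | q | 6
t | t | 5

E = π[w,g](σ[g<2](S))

Row counts bottom-up:
  S → 6
  σ[g<2](S) → 1
  π[w,g](σ[g<2](S)) → 1

|E| = 1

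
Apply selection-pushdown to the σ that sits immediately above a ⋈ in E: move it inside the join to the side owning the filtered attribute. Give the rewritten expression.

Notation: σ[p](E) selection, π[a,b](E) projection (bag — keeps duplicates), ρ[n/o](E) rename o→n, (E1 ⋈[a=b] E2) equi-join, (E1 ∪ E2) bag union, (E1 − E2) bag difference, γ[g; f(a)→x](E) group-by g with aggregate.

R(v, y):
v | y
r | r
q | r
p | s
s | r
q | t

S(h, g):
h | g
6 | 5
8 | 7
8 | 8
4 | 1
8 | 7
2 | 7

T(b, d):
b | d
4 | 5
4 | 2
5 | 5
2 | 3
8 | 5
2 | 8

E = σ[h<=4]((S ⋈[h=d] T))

σ filters on h, owned by the left side.
E' = (σ[h<=4](S) ⋈[h=d] T)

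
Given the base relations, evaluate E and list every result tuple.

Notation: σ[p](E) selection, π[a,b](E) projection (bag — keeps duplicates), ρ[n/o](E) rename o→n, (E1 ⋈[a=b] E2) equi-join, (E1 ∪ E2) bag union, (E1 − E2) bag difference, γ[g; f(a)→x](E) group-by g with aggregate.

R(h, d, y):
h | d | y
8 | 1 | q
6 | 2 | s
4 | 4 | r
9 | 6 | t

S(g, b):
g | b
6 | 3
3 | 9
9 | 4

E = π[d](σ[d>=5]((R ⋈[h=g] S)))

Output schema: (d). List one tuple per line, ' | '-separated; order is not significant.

Subexpression sizes:
  R → 4
  S → 3
  (R ⋈[h=g] S) → 2
  σ[d>=5]((R ⋈[h=g] S)) → 1
  π[d](σ[d>=5]((R ⋈[h=g] S))) → 1

== RESULT ==
d
6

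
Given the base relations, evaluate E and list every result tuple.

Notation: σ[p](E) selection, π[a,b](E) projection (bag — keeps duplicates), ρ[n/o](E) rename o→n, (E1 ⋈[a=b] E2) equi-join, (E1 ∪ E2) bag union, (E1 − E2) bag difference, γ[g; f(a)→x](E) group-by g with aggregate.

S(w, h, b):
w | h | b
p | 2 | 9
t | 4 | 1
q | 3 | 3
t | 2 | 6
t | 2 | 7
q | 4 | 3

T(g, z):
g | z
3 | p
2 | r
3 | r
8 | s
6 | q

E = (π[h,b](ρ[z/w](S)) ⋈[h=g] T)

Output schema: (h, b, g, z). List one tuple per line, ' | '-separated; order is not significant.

Row counts bottom-up:
  S → 6
  ρ[z/w](S) → 6
  π[h,b](ρ[z/w](S)) → 6
  T → 5
  (π[h,b](ρ[z/w](S)) ⋈[h=g] T) → 5

== RESULT ==
h | b | g | z
2 | 6 | 2 | r
2 | 7 | 2 | r
2 | 9 | 2 | r
3 | 3 | 3 | p
3 | 3 | 3 | r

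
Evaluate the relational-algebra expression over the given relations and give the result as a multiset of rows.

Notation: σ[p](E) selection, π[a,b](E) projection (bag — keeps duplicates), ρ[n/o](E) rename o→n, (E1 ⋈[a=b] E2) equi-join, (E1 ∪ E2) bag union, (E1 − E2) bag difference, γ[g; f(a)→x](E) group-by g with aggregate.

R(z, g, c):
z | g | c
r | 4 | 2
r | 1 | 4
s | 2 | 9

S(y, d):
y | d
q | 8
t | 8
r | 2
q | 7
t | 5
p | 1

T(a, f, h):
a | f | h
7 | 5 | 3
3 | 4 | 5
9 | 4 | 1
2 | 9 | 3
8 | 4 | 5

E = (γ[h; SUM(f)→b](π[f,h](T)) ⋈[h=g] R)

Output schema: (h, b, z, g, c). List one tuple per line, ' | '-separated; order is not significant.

Per-node cardinality:
  T → 5
  π[f,h](T) → 5
  γ[h; SUM(f)→b](π[f,h](T)) → 3
  R → 3
  (γ[h; SUM(f)→b](π[f,h](T)) ⋈[h=g] R) → 1

== RESULT ==
h | b | z | g | c
1 | 4 | r | 1 | 4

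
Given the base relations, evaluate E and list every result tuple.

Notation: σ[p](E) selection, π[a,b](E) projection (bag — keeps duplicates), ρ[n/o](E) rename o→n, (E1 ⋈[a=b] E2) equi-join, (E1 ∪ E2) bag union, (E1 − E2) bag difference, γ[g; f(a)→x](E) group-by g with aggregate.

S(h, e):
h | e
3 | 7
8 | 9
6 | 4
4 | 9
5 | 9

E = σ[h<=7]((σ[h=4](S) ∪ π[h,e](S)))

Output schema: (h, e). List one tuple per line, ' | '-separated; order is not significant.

Subexpression sizes:
  S → 5
  σ[h=4](S) → 1
  S → 5
  π[h,e](S) → 5
  (σ[h=4](S) ∪ π[h,e](S)) → 6
  σ[h<=7]((σ[h=4](S) ∪ π[h,e](S))) → 5

== RESULT ==
h | e
3 | 7
4 | 9
4 | 9
5 | 9
6 | 4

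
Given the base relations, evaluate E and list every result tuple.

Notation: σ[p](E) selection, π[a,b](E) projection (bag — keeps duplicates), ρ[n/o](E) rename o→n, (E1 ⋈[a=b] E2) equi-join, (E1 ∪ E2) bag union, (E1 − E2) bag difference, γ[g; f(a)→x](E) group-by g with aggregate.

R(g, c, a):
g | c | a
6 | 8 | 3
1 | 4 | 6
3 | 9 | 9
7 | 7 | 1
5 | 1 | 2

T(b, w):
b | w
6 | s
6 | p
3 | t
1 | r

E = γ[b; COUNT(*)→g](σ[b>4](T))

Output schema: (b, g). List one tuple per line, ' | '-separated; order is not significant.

Per-node cardinality:
  T → 4
  σ[b>4](T) → 2
  γ[b; COUNT(*)→g](σ[b>4](T)) → 1

== RESULT ==
b | g
6 | 2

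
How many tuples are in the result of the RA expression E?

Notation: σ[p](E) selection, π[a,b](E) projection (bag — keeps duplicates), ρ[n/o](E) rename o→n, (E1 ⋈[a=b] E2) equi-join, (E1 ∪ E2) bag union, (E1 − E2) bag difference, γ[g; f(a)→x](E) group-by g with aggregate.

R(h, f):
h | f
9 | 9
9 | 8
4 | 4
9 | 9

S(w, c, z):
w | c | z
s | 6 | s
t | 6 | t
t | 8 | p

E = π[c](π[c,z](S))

Row counts bottom-up:
  S → 3
  π[c,z](S) → 3
  π[c](π[c,z](S)) → 3

|E| = 3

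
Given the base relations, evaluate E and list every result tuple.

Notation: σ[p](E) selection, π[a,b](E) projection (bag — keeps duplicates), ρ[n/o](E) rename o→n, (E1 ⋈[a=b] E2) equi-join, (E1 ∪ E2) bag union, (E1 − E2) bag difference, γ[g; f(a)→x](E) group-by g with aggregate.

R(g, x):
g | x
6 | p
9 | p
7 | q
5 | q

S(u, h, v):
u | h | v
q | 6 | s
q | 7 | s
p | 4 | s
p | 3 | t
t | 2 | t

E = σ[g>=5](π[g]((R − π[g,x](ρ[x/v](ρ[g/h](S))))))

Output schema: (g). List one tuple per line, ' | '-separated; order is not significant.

Stepwise |·|:
  R → 4
  S → 5
  ρ[g/h](S) → 5
  ρ[x/v](ρ[g/h](S)) → 5
  π[g,x](ρ[x/v](ρ[g/h](S))) → 5
  (R − π[g,x](ρ[x/v](ρ[g/h](S)))) → 4
  π[g]((R − π[g,x](ρ[x/v](ρ[g/h](S))))) → 4
  σ[g>=5](π[g]((R − π[g,x](ρ[x/v](ρ[g/h](S)))))) → 4

== RESULT ==
g
5
6
7
9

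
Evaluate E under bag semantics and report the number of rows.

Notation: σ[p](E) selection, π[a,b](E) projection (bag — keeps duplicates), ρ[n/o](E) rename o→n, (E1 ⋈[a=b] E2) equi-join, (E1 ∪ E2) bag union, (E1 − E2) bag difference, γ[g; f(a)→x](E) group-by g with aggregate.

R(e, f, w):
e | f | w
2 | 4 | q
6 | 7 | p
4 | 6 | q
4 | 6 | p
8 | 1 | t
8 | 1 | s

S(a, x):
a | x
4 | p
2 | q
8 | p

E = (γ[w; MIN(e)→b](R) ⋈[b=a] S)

Stepwise |·|:
  R → 6
  γ[w; MIN(e)→b](R) → 4
  S → 3
  (γ[w; MIN(e)→b](R) ⋈[b=a] S) → 4

|E| = 4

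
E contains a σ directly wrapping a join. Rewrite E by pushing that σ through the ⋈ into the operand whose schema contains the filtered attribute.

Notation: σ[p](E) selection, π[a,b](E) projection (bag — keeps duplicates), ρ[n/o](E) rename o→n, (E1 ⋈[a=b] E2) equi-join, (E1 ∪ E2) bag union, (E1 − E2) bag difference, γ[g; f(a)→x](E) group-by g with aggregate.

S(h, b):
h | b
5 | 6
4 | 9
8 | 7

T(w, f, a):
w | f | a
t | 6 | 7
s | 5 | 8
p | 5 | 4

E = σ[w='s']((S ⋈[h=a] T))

σ filters on w, owned by the right side.
E' = (S ⋈[h=a] σ[w='s'](T))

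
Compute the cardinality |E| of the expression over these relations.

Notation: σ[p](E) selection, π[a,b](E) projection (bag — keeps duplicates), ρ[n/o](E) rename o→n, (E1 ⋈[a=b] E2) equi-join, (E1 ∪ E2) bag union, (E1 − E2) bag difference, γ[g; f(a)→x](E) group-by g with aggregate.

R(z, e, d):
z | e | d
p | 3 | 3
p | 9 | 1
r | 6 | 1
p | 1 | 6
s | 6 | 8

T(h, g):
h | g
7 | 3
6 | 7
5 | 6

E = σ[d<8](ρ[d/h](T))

Row counts bottom-up:
  T → 3
  ρ[d/h](T) → 3
  σ[d<8](ρ[d/h](T)) → 3

|E| = 3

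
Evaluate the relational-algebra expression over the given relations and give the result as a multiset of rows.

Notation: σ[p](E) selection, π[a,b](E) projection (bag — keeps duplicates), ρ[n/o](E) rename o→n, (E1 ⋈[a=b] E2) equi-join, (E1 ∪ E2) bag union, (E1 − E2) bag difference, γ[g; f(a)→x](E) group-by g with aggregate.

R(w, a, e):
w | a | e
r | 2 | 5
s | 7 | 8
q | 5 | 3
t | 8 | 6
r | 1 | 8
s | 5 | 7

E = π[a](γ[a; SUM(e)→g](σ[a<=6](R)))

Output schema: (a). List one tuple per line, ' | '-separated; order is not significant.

Row counts bottom-up:
  R → 6
  σ[a<=6](R) → 4
  γ[a; SUM(e)→g](σ[a<=6](R)) → 3
  π[a](γ[a; SUM(e)→g](σ[a<=6](R))) → 3

== RESULT ==
a
1
2
5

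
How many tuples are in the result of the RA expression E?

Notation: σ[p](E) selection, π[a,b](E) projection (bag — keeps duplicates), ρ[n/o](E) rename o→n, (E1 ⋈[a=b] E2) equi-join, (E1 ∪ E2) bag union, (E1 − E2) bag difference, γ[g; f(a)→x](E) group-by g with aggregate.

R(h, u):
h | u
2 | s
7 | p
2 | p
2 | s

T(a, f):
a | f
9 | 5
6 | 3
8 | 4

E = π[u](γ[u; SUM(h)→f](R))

Per-node cardinality:
  R → 4
  γ[u; SUM(h)→f](R) → 2
  π[u](γ[u; SUM(h)→f](R)) → 2

|E| = 2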